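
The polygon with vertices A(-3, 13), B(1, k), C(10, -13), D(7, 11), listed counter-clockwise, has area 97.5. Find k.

Write out the shoelace sum; only the two edges meeting at B involve k:
2·Area = [((-3)·k − 1·13) + (1·(-13) − 10·k)] + 325
       = -13·k + 299 = 195
⇒ k = 8.

8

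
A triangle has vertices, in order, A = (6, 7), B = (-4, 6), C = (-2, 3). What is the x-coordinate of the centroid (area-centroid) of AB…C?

0

Apply the shoelace formula. First the cross-terms c_i = x_i·y_{i+1} − x_{i+1}·y_i:
  64, 0, -32  ⇒  2A = 32, A = 16.
Then Σ (x_i + x_{i+1})·c_i = 0, so x̄ = 0 / (6·16) = 0.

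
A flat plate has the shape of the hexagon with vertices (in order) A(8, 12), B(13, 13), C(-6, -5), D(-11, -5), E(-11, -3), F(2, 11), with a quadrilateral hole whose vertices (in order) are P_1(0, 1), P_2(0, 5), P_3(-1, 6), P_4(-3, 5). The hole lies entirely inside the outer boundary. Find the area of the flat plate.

125

Outer boundary:
Apply the shoelace formula: 2A = Σ (x_i·y_{i+1} − x_{i+1}·y_i), indices taken mod 6.
Σ = (-52) + (13) + (-25) + (-22) + (-115) + (-64) = -265
Area = |Σ|/2 = 132.5.
Hole:
P_1→P_2: (0)(5) − (0)(1) = 0
P_2→P_3: (0)(6) − (-1)(5) = 5
P_3→P_4: (-1)(5) − (-3)(6) = 13
P_4→P_1: (-3)(1) − (0)(5) = -3
Σ = 15
Area = |Σ|/2 = 7.5.
Net area = 132.5 − 7.5 = 125.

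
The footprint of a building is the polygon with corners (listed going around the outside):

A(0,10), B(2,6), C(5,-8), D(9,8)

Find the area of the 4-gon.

Σ = (-20) + (-46) + (112) + (90) = 136
Area = |Σ|/2 = 68.

68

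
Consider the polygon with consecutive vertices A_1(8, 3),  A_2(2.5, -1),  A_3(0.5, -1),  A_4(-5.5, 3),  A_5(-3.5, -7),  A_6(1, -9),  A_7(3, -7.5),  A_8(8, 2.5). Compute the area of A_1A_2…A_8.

Apply Gauss's area formula: 2A = Σ (x_i·y_{i+1} − x_{i+1}·y_i), indices taken mod 8.
Σ = (-15.5) + (-2) + (-4) + (49) + (38.5) + (19.5) + (67.5) + (4) = 157
Area = |Σ|/2 = 78.5.

78.5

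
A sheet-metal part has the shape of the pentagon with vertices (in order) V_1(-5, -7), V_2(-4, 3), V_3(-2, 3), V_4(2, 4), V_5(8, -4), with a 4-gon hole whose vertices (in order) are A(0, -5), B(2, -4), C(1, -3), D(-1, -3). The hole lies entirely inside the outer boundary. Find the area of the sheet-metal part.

86

Outer boundary:
Apply the shoelace (surveyor's) formula: 2A = Σ (x_i·y_{i+1} − x_{i+1}·y_i), indices taken mod 5.
Σ = (-43) + (-6) + (-14) + (-40) + (-76) = -179
Area = |Σ|/2 = 89.5.
Hole:
Apply the shoelace formula: 2A = Σ (x_i·y_{i+1} − x_{i+1}·y_i), indices taken mod 4.
A→B: (0)(-4) − (2)(-5) = 10
B→C: (2)(-3) − (1)(-4) = -2
C→D: (1)(-3) − (-1)(-3) = -6
D→A: (-1)(-5) − (0)(-3) = 5
Σ = 7
Area = |Σ|/2 = 3.5.
Net area = 89.5 − 3.5 = 86.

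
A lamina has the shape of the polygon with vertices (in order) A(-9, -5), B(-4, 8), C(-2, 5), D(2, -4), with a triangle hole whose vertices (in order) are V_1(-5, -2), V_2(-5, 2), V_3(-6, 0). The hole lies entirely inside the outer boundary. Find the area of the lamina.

70

Outer boundary:
Apply the shoelace (surveyor's) formula: 2A = Σ (x_i·y_{i+1} − x_{i+1}·y_i), indices taken mod 4.
Σ = (-92) + (-4) + (-2) + (-46) = -144
Area = |Σ|/2 = 72.
Hole:
V_1→V_2: (-5)(2) − (-5)(-2) = -20
V_2→V_3: (-5)(0) − (-6)(2) = 12
V_3→V_1: (-6)(-2) − (-5)(0) = 12
Σ = 4
Area = |Σ|/2 = 2.
Net area = 72 − 2 = 70.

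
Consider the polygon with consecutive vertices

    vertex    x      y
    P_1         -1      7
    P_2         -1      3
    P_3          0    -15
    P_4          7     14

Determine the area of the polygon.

Apply the shoelace formula: 2A = Σ (x_i·y_{i+1} − x_{i+1}·y_i), indices taken mod 4.
Σ = (4) + (15) + (105) + (63) = 187
Area = |Σ|/2 = 93.5.

93.5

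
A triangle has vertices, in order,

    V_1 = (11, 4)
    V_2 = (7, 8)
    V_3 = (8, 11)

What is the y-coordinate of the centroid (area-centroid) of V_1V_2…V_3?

23/3

Apply the shoelace formula. First the cross-terms c_i = x_i·y_{i+1} − x_{i+1}·y_i:
  60, 13, -89  ⇒  2A = -16, A = -8.
Then Σ (y_i + y_{i+1})·c_i = -368, so ȳ = -368 / (6·(-8)) = 23/3.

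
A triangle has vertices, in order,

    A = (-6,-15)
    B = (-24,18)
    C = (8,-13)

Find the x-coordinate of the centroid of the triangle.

Apply the surveyor's formula. First the cross-terms c_i = x_i·y_{i+1} − x_{i+1}·y_i:
  -468, 168, -198  ⇒  2A = -498, A = -249.
Then Σ (x_i + x_{i+1})·c_i = 10956, so x̄ = 10956 / (6·(-249)) = -22/3.

-22/3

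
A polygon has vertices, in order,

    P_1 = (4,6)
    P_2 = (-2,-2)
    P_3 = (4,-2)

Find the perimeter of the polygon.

|P_1P_2| = √((-6)² + (-8)²) = √100 = 10
|P_2P_3| = √((6)² + (0)²) = √36 = 6
|P_3P_1| = √((0)² + (8)²) = √64 = 8
Perimeter = 10 + 6 + 8 = 24.

24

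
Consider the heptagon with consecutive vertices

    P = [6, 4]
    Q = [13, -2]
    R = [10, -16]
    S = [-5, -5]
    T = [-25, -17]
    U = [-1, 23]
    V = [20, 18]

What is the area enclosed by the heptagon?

760

Σ = (-64) + (-188) + (-130) + (-40) + (-592) + (-478) + (-28) = -1520
Area = |Σ|/2 = 760.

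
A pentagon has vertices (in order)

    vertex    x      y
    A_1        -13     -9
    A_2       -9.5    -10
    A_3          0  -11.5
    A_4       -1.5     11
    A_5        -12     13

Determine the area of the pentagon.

263

Cross-terms: 44.5, 109.25, -17.25, 112.5, 277  ⇒  Σ = 526
Area = |Σ|/2 = 263.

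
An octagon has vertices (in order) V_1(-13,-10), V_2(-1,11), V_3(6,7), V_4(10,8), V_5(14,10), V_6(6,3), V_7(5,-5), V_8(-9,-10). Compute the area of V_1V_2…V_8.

V_1→V_2: (-13)(11) − (-1)(-10) = -153
V_2→V_3: (-1)(7) − (6)(11) = -73
V_3→V_4: (6)(8) − (10)(7) = -22
V_4→V_5: (10)(10) − (14)(8) = -12
V_5→V_6: (14)(3) − (6)(10) = -18
V_6→V_7: (6)(-5) − (5)(3) = -45
V_7→V_8: (5)(-10) − (-9)(-5) = -95
V_8→V_1: (-9)(-10) − (-13)(-10) = -40
Σ = -458
Area = |Σ|/2 = 229.

229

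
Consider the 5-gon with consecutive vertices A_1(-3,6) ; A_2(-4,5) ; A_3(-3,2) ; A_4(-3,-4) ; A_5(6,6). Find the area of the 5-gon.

47

Σ = (9) + (7) + (18) + (6) + (54) = 94
Area = |Σ|/2 = 47.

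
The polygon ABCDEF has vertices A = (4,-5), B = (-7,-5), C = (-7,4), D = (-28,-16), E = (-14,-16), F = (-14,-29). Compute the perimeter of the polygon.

106

|AB| = √((-11)² + (0)²) = √121 = 11
|BC| = √((0)² + (9)²) = √81 = 9
|CD| = √((-21)² + (-20)²) = √841 = 29
|DE| = √((14)² + (0)²) = √196 = 14
|EF| = √((0)² + (-13)²) = √169 = 13
|FA| = √((18)² + (24)²) = √900 = 30
Perimeter = 11 + 9 + 29 + 14 + 13 + 30 = 106.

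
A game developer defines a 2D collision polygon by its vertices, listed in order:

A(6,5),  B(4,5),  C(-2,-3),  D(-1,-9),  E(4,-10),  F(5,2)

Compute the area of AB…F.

70

Σ = (10) + (-2) + (15) + (46) + (58) + (13) = 140
Area = |Σ|/2 = 70.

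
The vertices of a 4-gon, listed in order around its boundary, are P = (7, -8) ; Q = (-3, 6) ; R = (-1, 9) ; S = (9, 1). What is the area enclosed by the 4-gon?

82

Cross-terms: 18, -21, -82, -79  ⇒  Σ = -164
Area = |Σ|/2 = 82.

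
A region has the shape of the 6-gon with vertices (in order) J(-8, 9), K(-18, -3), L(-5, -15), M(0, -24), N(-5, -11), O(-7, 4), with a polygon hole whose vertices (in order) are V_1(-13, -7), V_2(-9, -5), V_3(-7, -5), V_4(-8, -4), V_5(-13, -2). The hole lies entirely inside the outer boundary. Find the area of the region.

142

Outer boundary:
Apply the shoelace formula: 2A = Σ (x_i·y_{i+1} − x_{i+1}·y_i), indices taken mod 6.
Σ = (186) + (255) + (120) + (-120) + (-97) + (-31) = 313
Area = |Σ|/2 = 156.5.
Hole:
Apply the shoelace (surveyor's) formula: 2A = Σ (x_i·y_{i+1} − x_{i+1}·y_i), indices taken mod 5.
Σ = (2) + (10) + (-12) + (-36) + (65) = 29
Area = |Σ|/2 = 14.5.
Net area = 156.5 − 14.5 = 142.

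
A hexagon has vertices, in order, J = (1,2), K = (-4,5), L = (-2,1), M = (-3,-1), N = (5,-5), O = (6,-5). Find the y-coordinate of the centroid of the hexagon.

-47/99

Apply Gauss's area formula. First the cross-terms c_i = x_i·y_{i+1} − x_{i+1}·y_i:
  13, 6, 5, 20, 5, 17  ⇒  2A = 66, A = 33.
Then Σ (y_i + y_{i+1})·c_i = -94, so ȳ = -94 / (6·33) = -47/99.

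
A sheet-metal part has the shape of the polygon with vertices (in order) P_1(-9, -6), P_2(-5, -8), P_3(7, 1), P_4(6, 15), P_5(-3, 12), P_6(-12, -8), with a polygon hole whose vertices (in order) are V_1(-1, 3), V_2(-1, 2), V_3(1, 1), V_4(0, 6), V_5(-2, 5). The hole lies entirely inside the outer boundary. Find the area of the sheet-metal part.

Outer boundary:
P_1→P_2: (-9)(-8) − (-5)(-6) = 42
P_2→P_3: (-5)(1) − (7)(-8) = 51
P_3→P_4: (7)(15) − (6)(1) = 99
P_4→P_5: (6)(12) − (-3)(15) = 117
P_5→P_6: (-3)(-8) − (-12)(12) = 168
P_6→P_1: (-12)(-6) − (-9)(-8) = 0
Σ = 477
Area = |Σ|/2 = 238.5.
Hole:
Apply Gauss's area formula: 2A = Σ (x_i·y_{i+1} − x_{i+1}·y_i), indices taken mod 5.
Cross-terms: 1, -3, 6, 12, -1  ⇒  Σ = 15
Area = |Σ|/2 = 7.5.
Net area = 238.5 − 7.5 = 231.

231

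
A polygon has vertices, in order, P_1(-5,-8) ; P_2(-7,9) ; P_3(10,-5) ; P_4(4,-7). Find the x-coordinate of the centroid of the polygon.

Apply the shoelace (surveyor's) formula. First the cross-terms c_i = x_i·y_{i+1} − x_{i+1}·y_i:
  -101, -55, -50, -67  ⇒  2A = -273, A = -136.5.
Then Σ (x_i + x_{i+1})·c_i = 414, so x̄ = 414 / (6·(-136.5)) = -46/91.

-46/91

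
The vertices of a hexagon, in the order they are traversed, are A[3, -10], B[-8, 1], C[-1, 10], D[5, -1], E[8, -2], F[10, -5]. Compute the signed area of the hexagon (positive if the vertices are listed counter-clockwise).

Apply the surveyor's formula: 2A = Σ (x_i·y_{i+1} − x_{i+1}·y_i), indices taken mod 6.
A→B: (3)(1) − (-8)(-10) = -77
B→C: (-8)(10) − (-1)(1) = -79
C→D: (-1)(-1) − (5)(10) = -49
D→E: (5)(-2) − (8)(-1) = -2
E→F: (8)(-5) − (10)(-2) = -20
F→A: (10)(-10) − (3)(-5) = -85
Σ = -312
Signed area = Σ/2 = -156 (negative ⇒ clockwise traversal).

-156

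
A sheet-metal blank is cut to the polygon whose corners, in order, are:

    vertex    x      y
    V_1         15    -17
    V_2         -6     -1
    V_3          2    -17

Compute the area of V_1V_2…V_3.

Apply the shoelace formula: 2A = Σ (x_i·y_{i+1} − x_{i+1}·y_i), indices taken mod 3.
Σ = (-117) + (104) + (221) = 208
Area = |Σ|/2 = 104.

104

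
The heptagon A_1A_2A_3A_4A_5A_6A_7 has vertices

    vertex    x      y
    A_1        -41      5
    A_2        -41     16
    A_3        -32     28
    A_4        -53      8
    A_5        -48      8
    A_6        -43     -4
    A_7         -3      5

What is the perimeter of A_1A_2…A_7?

152

|A_1A_2| = √((0)² + (11)²) = √121 = 11
|A_2A_3| = √((9)² + (12)²) = √225 = 15
|A_3A_4| = √((-21)² + (-20)²) = √841 = 29
|A_4A_5| = √((5)² + (0)²) = √25 = 5
|A_5A_6| = √((5)² + (-12)²) = √169 = 13
|A_6A_7| = √((40)² + (9)²) = √1681 = 41
|A_7A_1| = √((-38)² + (0)²) = √1444 = 38
Perimeter = 11 + 15 + 29 + 5 + 13 + 41 + 38 = 152.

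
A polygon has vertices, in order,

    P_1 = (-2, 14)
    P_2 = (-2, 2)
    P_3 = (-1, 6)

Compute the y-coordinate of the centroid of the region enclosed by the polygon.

Apply the shoelace formula. First the cross-terms c_i = x_i·y_{i+1} − x_{i+1}·y_i:
  24, -10, -2  ⇒  2A = 12, A = 6.
Then Σ (y_i + y_{i+1})·c_i = 264, so ȳ = 264 / (6·6) = 22/3.

22/3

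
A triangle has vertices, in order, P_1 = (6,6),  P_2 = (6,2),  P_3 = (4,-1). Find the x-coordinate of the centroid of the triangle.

16/3

Apply the shoelace (surveyor's) formula. First the cross-terms c_i = x_i·y_{i+1} − x_{i+1}·y_i:
  -24, -14, 30  ⇒  2A = -8, A = -4.
Then Σ (x_i + x_{i+1})·c_i = -128, so x̄ = -128 / (6·(-4)) = 16/3.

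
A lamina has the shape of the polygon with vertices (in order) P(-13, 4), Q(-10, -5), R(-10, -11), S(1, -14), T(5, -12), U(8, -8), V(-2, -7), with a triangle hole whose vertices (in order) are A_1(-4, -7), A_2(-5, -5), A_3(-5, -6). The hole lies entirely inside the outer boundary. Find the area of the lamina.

129

Outer boundary:
Apply the shoelace (surveyor's) formula: 2A = Σ (x_i·y_{i+1} − x_{i+1}·y_i), indices taken mod 7.
P→Q: (-13)(-5) − (-10)(4) = 105
Q→R: (-10)(-11) − (-10)(-5) = 60
R→S: (-10)(-14) − (1)(-11) = 151
S→T: (1)(-12) − (5)(-14) = 58
T→U: (5)(-8) − (8)(-12) = 56
U→V: (8)(-7) − (-2)(-8) = -72
V→P: (-2)(4) − (-13)(-7) = -99
Σ = 259
Area = |Σ|/2 = 129.5.
Hole:
A_1→A_2: (-4)(-5) − (-5)(-7) = -15
A_2→A_3: (-5)(-6) − (-5)(-5) = 5
A_3→A_1: (-5)(-7) − (-4)(-6) = 11
Σ = 1
Area = |Σ|/2 = 0.5.
Net area = 129.5 − 0.5 = 129.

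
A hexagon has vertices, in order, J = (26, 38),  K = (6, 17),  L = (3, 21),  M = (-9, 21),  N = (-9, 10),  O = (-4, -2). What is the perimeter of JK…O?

|JK| = √((-20)² + (-21)²) = √841 = 29
|KL| = √((-3)² + (4)²) = √25 = 5
|LM| = √((-12)² + (0)²) = √144 = 12
|MN| = √((0)² + (-11)²) = √121 = 11
|NO| = √((5)² + (-12)²) = √169 = 13
|OJ| = √((30)² + (40)²) = √2500 = 50
Perimeter = 29 + 5 + 12 + 11 + 13 + 50 = 120.

120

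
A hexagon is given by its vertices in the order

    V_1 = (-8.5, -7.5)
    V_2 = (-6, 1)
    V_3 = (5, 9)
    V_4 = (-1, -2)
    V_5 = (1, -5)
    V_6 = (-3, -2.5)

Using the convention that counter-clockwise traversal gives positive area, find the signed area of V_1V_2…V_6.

Apply the surveyor's formula: 2A = Σ (x_i·y_{i+1} − x_{i+1}·y_i), indices taken mod 6.
V_1→V_2: (-8.5)(1) − (-6)(-7.5) = -53.5
V_2→V_3: (-6)(9) − (5)(1) = -59
V_3→V_4: (5)(-2) − (-1)(9) = -1
V_4→V_5: (-1)(-5) − (1)(-2) = 7
V_5→V_6: (1)(-2.5) − (-3)(-5) = -17.5
V_6→V_1: (-3)(-7.5) − (-8.5)(-2.5) = 1.25
Σ = -122.75
Signed area = Σ/2 = -61.375 (negative ⇒ clockwise traversal).

-61.375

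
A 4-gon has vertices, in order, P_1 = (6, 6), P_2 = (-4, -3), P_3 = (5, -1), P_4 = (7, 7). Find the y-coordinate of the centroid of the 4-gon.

194/201

Apply the surveyor's formula. First the cross-terms c_i = x_i·y_{i+1} − x_{i+1}·y_i:
  6, 19, 42, 0  ⇒  2A = 67, A = 33.5.
Then Σ (y_i + y_{i+1})·c_i = 194, so ȳ = 194 / (6·33.5) = 194/201.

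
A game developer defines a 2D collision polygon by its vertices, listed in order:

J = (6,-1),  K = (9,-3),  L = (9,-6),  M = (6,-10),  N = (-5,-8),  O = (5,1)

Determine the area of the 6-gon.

Σ = (-9) + (-27) + (-54) + (-98) + (35) + (-11) = -164
Area = |Σ|/2 = 82.

82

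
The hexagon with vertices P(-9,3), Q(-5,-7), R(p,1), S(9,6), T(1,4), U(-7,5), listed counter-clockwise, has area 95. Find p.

The doubled signed area Σ (x_i y_{i+1} − x_{i+1} y_i) is linear in p.
With p=0 it equals 151; the coefficient of p is 13 (from the two edges through R).
So 13·p + 151 = 2·95 = 190 ⇒ p = 3.

3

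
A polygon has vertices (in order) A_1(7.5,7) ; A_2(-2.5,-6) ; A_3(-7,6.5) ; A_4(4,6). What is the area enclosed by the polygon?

85.375

Apply the shoelace formula: 2A = Σ (x_i·y_{i+1} − x_{i+1}·y_i), indices taken mod 4.
Cross-terms: -27.5, -58.25, -68, -17  ⇒  Σ = -170.75
Area = |Σ|/2 = 85.375.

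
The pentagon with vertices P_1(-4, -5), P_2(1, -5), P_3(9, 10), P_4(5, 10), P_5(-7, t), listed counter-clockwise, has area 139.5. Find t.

6

The doubled signed area Σ (x_i y_{i+1} − x_{i+1} y_i) is linear in t.
With t=0 it equals 225; the coefficient of t is 9 (from the two edges through P_5).
So 9·t + 225 = 2·139.5 = 279 ⇒ t = 6.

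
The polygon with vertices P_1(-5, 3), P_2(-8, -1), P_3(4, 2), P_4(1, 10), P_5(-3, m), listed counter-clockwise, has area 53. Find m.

The doubled signed area Σ (x_i y_{i+1} − x_{i+1} y_i) is linear in m.
With m=0 it equals 76; the coefficient of m is 6 (from the two edges through P_5).
So 6·m + 76 = 2·53 = 106 ⇒ m = 5.

5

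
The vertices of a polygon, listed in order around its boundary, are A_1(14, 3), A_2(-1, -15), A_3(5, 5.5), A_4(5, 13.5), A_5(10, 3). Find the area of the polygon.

Cross-terms: -207, 69.5, 40, -120, -12  ⇒  Σ = -229.5
Area = |Σ|/2 = 114.75.

114.75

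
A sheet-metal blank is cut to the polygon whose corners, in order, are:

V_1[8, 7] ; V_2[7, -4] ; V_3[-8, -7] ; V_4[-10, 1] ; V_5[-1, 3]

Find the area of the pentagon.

150

Cross-terms: -81, -81, -78, -29, -31  ⇒  Σ = -300
Area = |Σ|/2 = 150.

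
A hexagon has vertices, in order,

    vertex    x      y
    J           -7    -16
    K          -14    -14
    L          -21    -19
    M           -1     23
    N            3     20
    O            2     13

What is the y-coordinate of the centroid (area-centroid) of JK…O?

Apply the shoelace formula. First the cross-terms c_i = x_i·y_{i+1} − x_{i+1}·y_i:
  -126, -28, -502, -89, -1, 59  ⇒  2A = -687, A = -343.5.
Then Σ (y_i + y_{i+1})·c_i = -1341, so ȳ = -1341 / (6·(-343.5)) = 149/229.

149/229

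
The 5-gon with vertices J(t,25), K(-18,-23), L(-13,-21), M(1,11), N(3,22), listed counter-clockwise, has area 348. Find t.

-5

The doubled signed area Σ (x_i y_{i+1} − x_{i+1} y_i) is linear in t.
With t=0 it equals 471; the coefficient of t is -45 (from the two edges through J).
So -45·t + 471 = 2·348 = 696 ⇒ t = -5.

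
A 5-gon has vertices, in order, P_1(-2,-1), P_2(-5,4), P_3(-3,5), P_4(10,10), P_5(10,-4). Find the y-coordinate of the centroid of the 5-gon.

117/44

Apply the surveyor's formula. First the cross-terms c_i = x_i·y_{i+1} − x_{i+1}·y_i:
  -13, -13, -80, -140, -18  ⇒  2A = -264, A = -132.
Then Σ (y_i + y_{i+1})·c_i = -2106, so ȳ = -2106 / (6·(-132)) = 117/44.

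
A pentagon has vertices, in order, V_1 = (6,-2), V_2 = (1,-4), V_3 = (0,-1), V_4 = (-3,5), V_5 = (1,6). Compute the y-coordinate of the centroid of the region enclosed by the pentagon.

280/261

Apply the surveyor's formula. First the cross-terms c_i = x_i·y_{i+1} − x_{i+1}·y_i:
  -22, -1, -3, -23, -38  ⇒  2A = -87, A = -43.5.
Then Σ (y_i + y_{i+1})·c_i = -280, so ȳ = -280 / (6·(-43.5)) = 280/261.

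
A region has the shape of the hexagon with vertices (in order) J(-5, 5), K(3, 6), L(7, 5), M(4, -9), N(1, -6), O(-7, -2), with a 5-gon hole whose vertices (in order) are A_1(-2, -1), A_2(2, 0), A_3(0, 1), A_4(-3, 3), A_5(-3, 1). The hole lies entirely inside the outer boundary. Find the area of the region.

Outer boundary:
J→K: (-5)(6) − (3)(5) = -45
K→L: (3)(5) − (7)(6) = -27
L→M: (7)(-9) − (4)(5) = -83
M→N: (4)(-6) − (1)(-9) = -15
N→O: (1)(-2) − (-7)(-6) = -44
O→J: (-7)(5) − (-5)(-2) = -45
Σ = -259
Area = |Σ|/2 = 129.5.
Hole:
Apply the shoelace formula: 2A = Σ (x_i·y_{i+1} − x_{i+1}·y_i), indices taken mod 5.
Σ = (2) + (2) + (3) + (6) + (5) = 18
Area = |Σ|/2 = 9.
Net area = 129.5 − 9 = 120.5.

120.5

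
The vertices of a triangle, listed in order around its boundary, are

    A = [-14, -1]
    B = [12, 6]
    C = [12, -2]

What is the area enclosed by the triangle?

Apply the shoelace (surveyor's) formula: 2A = Σ (x_i·y_{i+1} − x_{i+1}·y_i), indices taken mod 3.
Cross-terms: -72, -96, -40  ⇒  Σ = -208
Area = |Σ|/2 = 104.

104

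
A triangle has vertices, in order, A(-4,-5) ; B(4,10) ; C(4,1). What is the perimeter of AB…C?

36

|AB| = √((8)² + (15)²) = √289 = 17
|BC| = √((0)² + (-9)²) = √81 = 9
|CA| = √((-8)² + (-6)²) = √100 = 10
Perimeter = 17 + 9 + 10 = 36.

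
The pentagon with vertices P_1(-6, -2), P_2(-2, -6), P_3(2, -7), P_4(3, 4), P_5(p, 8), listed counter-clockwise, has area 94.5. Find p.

-5

The doubled signed area Σ (x_i y_{i+1} − x_{i+1} y_i) is linear in p.
With p=0 it equals 159; the coefficient of p is -6 (from the two edges through P_5).
So -6·p + 159 = 2·94.5 = 189 ⇒ p = -5.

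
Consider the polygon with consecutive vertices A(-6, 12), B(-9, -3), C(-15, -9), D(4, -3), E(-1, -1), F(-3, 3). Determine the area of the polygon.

Apply Gauss's area formula: 2A = Σ (x_i·y_{i+1} − x_{i+1}·y_i), indices taken mod 6.
Σ = (126) + (36) + (81) + (-7) + (-6) + (-18) = 212
Area = |Σ|/2 = 106.

106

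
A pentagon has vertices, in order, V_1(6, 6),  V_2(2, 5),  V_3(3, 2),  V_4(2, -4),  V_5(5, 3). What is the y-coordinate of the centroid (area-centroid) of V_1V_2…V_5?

235/87

Apply the shoelace (surveyor's) formula. First the cross-terms c_i = x_i·y_{i+1} − x_{i+1}·y_i:
  18, -11, -16, 26, 12  ⇒  2A = 29, A = 14.5.
Then Σ (y_i + y_{i+1})·c_i = 235, so ȳ = 235 / (6·14.5) = 235/87.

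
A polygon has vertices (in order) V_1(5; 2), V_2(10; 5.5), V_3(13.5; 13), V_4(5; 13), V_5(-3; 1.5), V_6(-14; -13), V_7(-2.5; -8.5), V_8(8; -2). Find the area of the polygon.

Cross-terms: 7.5, 55.75, 110.5, 46.5, 60, 86.5, 73, 26  ⇒  Σ = 465.75
Area = |Σ|/2 = 232.875.

232.875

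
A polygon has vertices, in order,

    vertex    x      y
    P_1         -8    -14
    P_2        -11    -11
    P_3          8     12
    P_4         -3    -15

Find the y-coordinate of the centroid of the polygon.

-515/102

Apply the surveyor's formula. First the cross-terms c_i = x_i·y_{i+1} − x_{i+1}·y_i:
  -66, -44, -84, -78  ⇒  2A = -272, A = -136.
Then Σ (y_i + y_{i+1})·c_i = 4120, so ȳ = 4120 / (6·(-136)) = -515/102.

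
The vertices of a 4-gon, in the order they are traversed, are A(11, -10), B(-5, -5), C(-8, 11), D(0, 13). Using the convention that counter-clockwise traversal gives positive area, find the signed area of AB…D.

A→B: (11)(-5) − (-5)(-10) = -105
B→C: (-5)(11) − (-8)(-5) = -95
C→D: (-8)(13) − (0)(11) = -104
D→A: (0)(-10) − (11)(13) = -143
Σ = -447
Signed area = Σ/2 = -223.5 (negative ⇒ clockwise traversal).

-223.5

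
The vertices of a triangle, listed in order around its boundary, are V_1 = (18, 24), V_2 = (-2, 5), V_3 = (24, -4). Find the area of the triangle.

V_1→V_2: (18)(5) − (-2)(24) = 138
V_2→V_3: (-2)(-4) − (24)(5) = -112
V_3→V_1: (24)(24) − (18)(-4) = 648
Σ = 674
Area = |Σ|/2 = 337.

337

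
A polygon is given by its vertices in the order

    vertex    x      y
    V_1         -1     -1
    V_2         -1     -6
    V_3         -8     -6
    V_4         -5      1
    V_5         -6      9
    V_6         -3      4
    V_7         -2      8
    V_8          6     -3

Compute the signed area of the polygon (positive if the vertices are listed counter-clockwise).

Apply the shoelace (surveyor's) formula: 2A = Σ (x_i·y_{i+1} − x_{i+1}·y_i), indices taken mod 8.
Cross-terms: 5, -42, -38, -39, 3, -16, -42, -9  ⇒  Σ = -178
Signed area = Σ/2 = -89 (negative ⇒ clockwise traversal).

-89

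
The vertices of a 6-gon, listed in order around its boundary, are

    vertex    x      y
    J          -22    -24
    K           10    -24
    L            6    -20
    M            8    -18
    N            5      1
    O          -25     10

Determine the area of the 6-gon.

Σ = (768) + (-56) + (52) + (98) + (75) + (820) = 1757
Area = |Σ|/2 = 878.5.

878.5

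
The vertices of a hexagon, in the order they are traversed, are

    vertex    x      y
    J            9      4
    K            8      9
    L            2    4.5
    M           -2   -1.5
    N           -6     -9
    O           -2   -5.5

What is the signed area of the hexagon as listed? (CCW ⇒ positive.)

Cross-terms: 49, 18, 6, 9, 15, 41.5  ⇒  Σ = 138.5
Signed area = Σ/2 = 69.25 (positive ⇒ counter-clockwise traversal).

69.25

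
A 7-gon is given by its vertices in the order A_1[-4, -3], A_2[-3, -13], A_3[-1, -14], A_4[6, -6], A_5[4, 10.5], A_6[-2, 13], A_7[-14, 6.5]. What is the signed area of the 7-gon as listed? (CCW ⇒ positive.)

Apply the shoelace (surveyor's) formula: 2A = Σ (x_i·y_{i+1} − x_{i+1}·y_i), indices taken mod 7.
A_1→A_2: (-4)(-13) − (-3)(-3) = 43
A_2→A_3: (-3)(-14) − (-1)(-13) = 29
A_3→A_4: (-1)(-6) − (6)(-14) = 90
A_4→A_5: (6)(10.5) − (4)(-6) = 87
A_5→A_6: (4)(13) − (-2)(10.5) = 73
A_6→A_7: (-2)(6.5) − (-14)(13) = 169
A_7→A_1: (-14)(-3) − (-4)(6.5) = 68
Σ = 559
Signed area = Σ/2 = 279.5 (positive ⇒ counter-clockwise traversal).

279.5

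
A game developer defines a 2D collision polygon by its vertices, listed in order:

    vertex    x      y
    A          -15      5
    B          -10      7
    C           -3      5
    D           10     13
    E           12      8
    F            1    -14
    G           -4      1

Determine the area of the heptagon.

242.5

Σ = (-55) + (-29) + (-89) + (-76) + (-176) + (-55) + (-5) = -485
Area = |Σ|/2 = 242.5.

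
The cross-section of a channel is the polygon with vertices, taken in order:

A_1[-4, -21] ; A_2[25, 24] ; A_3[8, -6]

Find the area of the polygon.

Apply the shoelace (surveyor's) formula: 2A = Σ (x_i·y_{i+1} − x_{i+1}·y_i), indices taken mod 3.
Cross-terms: 429, -342, -192  ⇒  Σ = -105
Area = |Σ|/2 = 52.5.

52.5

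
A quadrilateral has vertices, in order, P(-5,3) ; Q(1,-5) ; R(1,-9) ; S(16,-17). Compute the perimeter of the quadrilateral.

60

|PQ| = √((6)² + (-8)²) = √100 = 10
|QR| = √((0)² + (-4)²) = √16 = 4
|RS| = √((15)² + (-8)²) = √289 = 17
|SP| = √((-21)² + (20)²) = √841 = 29
Perimeter = 10 + 4 + 17 + 29 = 60.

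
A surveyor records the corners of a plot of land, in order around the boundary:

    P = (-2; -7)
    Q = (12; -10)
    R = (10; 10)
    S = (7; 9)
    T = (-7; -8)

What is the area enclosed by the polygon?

192

Apply the shoelace (surveyor's) formula: 2A = Σ (x_i·y_{i+1} − x_{i+1}·y_i), indices taken mod 5.
Σ = (104) + (220) + (20) + (7) + (33) = 384
Area = |Σ|/2 = 192.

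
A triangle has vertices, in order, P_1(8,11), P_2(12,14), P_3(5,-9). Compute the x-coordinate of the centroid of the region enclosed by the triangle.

Apply Gauss's area formula. First the cross-terms c_i = x_i·y_{i+1} − x_{i+1}·y_i:
  -20, -178, 127  ⇒  2A = -71, A = -35.5.
Then Σ (x_i + x_{i+1})·c_i = -1775, so x̄ = -1775 / (6·(-35.5)) = 25/3.

25/3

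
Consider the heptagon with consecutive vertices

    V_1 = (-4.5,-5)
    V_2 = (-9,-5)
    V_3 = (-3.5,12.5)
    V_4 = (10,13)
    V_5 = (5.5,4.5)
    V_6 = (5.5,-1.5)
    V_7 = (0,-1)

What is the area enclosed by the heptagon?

Cross-terms: -22.5, -130, -170.5, -26.5, -33, -5.5, -4.5  ⇒  Σ = -392.5
Area = |Σ|/2 = 196.25.

196.25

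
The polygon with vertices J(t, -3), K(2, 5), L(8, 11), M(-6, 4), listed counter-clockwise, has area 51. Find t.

-2

Write out the shoelace sum; only the two edges meeting at J involve t:
2·Area = [((-6)·(-3) − t·4) + (t·5 − 2·(-3))] + 80
       = 1·t + 104 = 102
⇒ t = -2.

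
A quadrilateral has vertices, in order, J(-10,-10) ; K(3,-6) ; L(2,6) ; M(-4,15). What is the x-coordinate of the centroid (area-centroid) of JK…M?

-116/39

Apply the shoelace formula. First the cross-terms c_i = x_i·y_{i+1} − x_{i+1}·y_i:
  90, 30, 54, 190  ⇒  2A = 364, A = 182.
Then Σ (x_i + x_{i+1})·c_i = -3248, so x̄ = -3248 / (6·182) = -116/39.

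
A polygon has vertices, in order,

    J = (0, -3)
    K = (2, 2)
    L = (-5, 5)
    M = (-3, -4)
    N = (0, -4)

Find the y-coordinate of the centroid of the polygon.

Apply the surveyor's formula. First the cross-terms c_i = x_i·y_{i+1} − x_{i+1}·y_i:
  6, 20, 35, 12, 0  ⇒  2A = 73, A = 36.5.
Then Σ (y_i + y_{i+1})·c_i = 73, so ȳ = 73 / (6·36.5) = 1/3.

1/3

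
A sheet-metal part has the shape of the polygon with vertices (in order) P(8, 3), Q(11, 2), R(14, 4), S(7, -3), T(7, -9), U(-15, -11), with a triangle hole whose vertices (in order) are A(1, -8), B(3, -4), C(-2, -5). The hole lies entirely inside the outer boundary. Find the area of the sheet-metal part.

Outer boundary:
Apply Gauss's area formula: 2A = Σ (x_i·y_{i+1} − x_{i+1}·y_i), indices taken mod 6.
Cross-terms: -17, 16, -70, -42, -212, 43  ⇒  Σ = -282
Area = |Σ|/2 = 141.
Hole:
Apply the shoelace formula: 2A = Σ (x_i·y_{i+1} − x_{i+1}·y_i), indices taken mod 3.
Σ = (20) + (-23) + (21) = 18
Area = |Σ|/2 = 9.
Net area = 141 − 9 = 132.

132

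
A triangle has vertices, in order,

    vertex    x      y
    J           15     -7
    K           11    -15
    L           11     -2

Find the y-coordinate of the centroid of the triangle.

-8

Apply Gauss's area formula. First the cross-terms c_i = x_i·y_{i+1} − x_{i+1}·y_i:
  -148, 143, -47  ⇒  2A = -52, A = -26.
Then Σ (y_i + y_{i+1})·c_i = 1248, so ȳ = 1248 / (6·(-26)) = -8.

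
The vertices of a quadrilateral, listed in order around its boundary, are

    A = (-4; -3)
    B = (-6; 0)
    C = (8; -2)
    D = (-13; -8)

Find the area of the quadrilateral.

Apply the shoelace formula: 2A = Σ (x_i·y_{i+1} − x_{i+1}·y_i), indices taken mod 4.
A→B: (-4)(0) − (-6)(-3) = -18
B→C: (-6)(-2) − (8)(0) = 12
C→D: (8)(-8) − (-13)(-2) = -90
D→A: (-13)(-3) − (-4)(-8) = 7
Σ = -89
Area = |Σ|/2 = 44.5.

44.5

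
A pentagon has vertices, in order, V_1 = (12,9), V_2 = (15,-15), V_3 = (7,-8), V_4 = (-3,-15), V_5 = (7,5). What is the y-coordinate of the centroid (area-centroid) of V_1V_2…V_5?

-724/183

Apply the surveyor's formula. First the cross-terms c_i = x_i·y_{i+1} − x_{i+1}·y_i:
  -315, -15, -129, 90, 3  ⇒  2A = -366, A = -183.
Then Σ (y_i + y_{i+1})·c_i = 4344, so ȳ = 4344 / (6·(-183)) = -724/183.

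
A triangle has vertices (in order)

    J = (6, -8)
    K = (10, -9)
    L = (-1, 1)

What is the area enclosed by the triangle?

Apply the surveyor's formula: 2A = Σ (x_i·y_{i+1} − x_{i+1}·y_i), indices taken mod 3.
Σ = (26) + (1) + (2) = 29
Area = |Σ|/2 = 14.5.

14.5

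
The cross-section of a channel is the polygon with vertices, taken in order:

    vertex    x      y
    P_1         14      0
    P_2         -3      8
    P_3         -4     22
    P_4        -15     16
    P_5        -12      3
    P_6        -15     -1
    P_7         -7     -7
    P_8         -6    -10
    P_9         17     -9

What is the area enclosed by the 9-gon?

512

Apply the surveyor's formula: 2A = Σ (x_i·y_{i+1} − x_{i+1}·y_i), indices taken mod 9.
Σ = (112) + (-34) + (266) + (147) + (57) + (98) + (28) + (224) + (126) = 1024
Area = |Σ|/2 = 512.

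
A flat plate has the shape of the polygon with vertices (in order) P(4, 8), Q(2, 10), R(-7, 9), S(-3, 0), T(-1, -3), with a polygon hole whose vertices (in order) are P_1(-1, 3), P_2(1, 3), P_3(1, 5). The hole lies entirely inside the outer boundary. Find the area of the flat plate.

74

Outer boundary:
Apply Gauss's area formula: 2A = Σ (x_i·y_{i+1} − x_{i+1}·y_i), indices taken mod 5.
Σ = (24) + (88) + (27) + (9) + (4) = 152
Area = |Σ|/2 = 76.
Hole:
Cross-terms: -6, 2, 8  ⇒  Σ = 4
Area = |Σ|/2 = 2.
Net area = 76 − 2 = 74.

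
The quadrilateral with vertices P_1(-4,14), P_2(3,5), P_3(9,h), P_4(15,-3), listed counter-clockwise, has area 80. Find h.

The doubled signed area Σ (x_i y_{i+1} − x_{i+1} y_i) is linear in h.
With h=0 it equals 64; the coefficient of h is -12 (from the two edges through P_3).
So -12·h + 64 = 2·80 = 160 ⇒ h = -8.

-8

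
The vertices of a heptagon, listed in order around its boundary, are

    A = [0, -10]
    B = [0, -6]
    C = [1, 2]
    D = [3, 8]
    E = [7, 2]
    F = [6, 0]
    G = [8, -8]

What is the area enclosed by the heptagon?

91

Apply Gauss's area formula: 2A = Σ (x_i·y_{i+1} − x_{i+1}·y_i), indices taken mod 7.
Σ = (0) + (6) + (2) + (-50) + (-12) + (-48) + (-80) = -182
Area = |Σ|/2 = 91.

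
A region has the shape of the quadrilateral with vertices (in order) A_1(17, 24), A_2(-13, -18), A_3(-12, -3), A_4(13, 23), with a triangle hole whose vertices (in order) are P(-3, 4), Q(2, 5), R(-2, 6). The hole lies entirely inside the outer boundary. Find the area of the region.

239

Outer boundary:
Apply the shoelace formula: 2A = Σ (x_i·y_{i+1} − x_{i+1}·y_i), indices taken mod 4.
Σ = (6) + (-177) + (-237) + (-79) = -487
Area = |Σ|/2 = 243.5.
Hole:
P→Q: (-3)(5) − (2)(4) = -23
Q→R: (2)(6) − (-2)(5) = 22
R→P: (-2)(4) − (-3)(6) = 10
Σ = 9
Area = |Σ|/2 = 4.5.
Net area = 243.5 − 4.5 = 239.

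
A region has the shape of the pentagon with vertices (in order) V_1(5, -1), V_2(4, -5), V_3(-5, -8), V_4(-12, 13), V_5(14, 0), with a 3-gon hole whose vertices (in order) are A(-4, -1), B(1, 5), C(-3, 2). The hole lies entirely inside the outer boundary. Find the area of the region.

213

Outer boundary:
Σ = (-21) + (-57) + (-161) + (-182) + (-14) = -435
Area = |Σ|/2 = 217.5.
Hole:
Apply the shoelace (surveyor's) formula: 2A = Σ (x_i·y_{i+1} − x_{i+1}·y_i), indices taken mod 3.
Σ = (-19) + (17) + (11) = 9
Area = |Σ|/2 = 4.5.
Net area = 217.5 − 4.5 = 213.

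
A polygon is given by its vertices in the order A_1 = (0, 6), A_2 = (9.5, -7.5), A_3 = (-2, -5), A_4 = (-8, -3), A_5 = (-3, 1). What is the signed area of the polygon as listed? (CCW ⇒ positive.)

Σ = (-57) + (-62.5) + (-34) + (-17) + (-18) = -188.5
Signed area = Σ/2 = -94.25 (negative ⇒ clockwise traversal).

-94.25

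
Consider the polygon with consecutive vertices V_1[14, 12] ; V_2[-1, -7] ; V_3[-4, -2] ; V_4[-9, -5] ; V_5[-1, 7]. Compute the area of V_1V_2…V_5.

Apply the surveyor's formula: 2A = Σ (x_i·y_{i+1} − x_{i+1}·y_i), indices taken mod 5.
Σ = (-86) + (-26) + (2) + (-68) + (-110) = -288
Area = |Σ|/2 = 144.

144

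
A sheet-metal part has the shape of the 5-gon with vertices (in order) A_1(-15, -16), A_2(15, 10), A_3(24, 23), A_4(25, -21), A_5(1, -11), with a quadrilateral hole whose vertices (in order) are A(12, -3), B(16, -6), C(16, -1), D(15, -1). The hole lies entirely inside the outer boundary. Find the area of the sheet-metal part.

648.5

Outer boundary:
Σ = (90) + (105) + (-1079) + (-254) + (-181) = -1319
Area = |Σ|/2 = 659.5.
Hole:
Apply the shoelace (surveyor's) formula: 2A = Σ (x_i·y_{i+1} − x_{i+1}·y_i), indices taken mod 4.
Σ = (-24) + (80) + (-1) + (-33) = 22
Area = |Σ|/2 = 11.
Net area = 659.5 − 11 = 648.5.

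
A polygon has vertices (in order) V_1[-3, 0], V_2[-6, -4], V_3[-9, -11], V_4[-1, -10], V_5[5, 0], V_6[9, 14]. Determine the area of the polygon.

141.5

Apply the shoelace formula: 2A = Σ (x_i·y_{i+1} − x_{i+1}·y_i), indices taken mod 6.
Σ = (12) + (30) + (79) + (50) + (70) + (42) = 283
Area = |Σ|/2 = 141.5.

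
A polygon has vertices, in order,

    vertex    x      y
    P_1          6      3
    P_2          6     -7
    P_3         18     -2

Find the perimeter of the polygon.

|P_1P_2| = √((0)² + (-10)²) = √100 = 10
|P_2P_3| = √((12)² + (5)²) = √169 = 13
|P_3P_1| = √((-12)² + (5)²) = √169 = 13
Perimeter = 10 + 13 + 13 = 36.

36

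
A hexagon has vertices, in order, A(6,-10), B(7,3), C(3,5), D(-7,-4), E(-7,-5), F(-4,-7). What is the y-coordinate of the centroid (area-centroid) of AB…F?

Apply the shoelace formula. First the cross-terms c_i = x_i·y_{i+1} − x_{i+1}·y_i:
  88, 26, 23, 7, 29, 82  ⇒  2A = 255, A = 127.5.
Then Σ (y_i + y_{i+1})·c_i = -2190, so ȳ = -2190 / (6·127.5) = -146/51.

-146/51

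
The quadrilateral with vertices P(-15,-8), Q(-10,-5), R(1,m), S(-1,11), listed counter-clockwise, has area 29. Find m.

14

The doubled signed area Σ (x_i y_{i+1} − x_{i+1} y_i) is linear in m.
With m=0 it equals 184; the coefficient of m is -9 (from the two edges through R).
So -9·m + 184 = 2·29 = 58 ⇒ m = 14.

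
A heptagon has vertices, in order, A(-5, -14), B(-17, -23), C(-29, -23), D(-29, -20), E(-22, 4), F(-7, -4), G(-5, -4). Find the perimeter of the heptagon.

|AB| = √((-12)² + (-9)²) = √225 = 15
|BC| = √((-12)² + (0)²) = √144 = 12
|CD| = √((0)² + (3)²) = √9 = 3
|DE| = √((7)² + (24)²) = √625 = 25
|EF| = √((15)² + (-8)²) = √289 = 17
|FG| = √((2)² + (0)²) = √4 = 2
|GA| = √((0)² + (-10)²) = √100 = 10
Perimeter = 15 + 12 + 3 + 25 + 17 + 2 + 10 = 84.

84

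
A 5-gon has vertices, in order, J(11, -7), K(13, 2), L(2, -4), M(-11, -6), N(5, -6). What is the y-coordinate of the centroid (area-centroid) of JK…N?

Apply Gauss's area formula. First the cross-terms c_i = x_i·y_{i+1} − x_{i+1}·y_i:
  113, -56, -56, 96, 31  ⇒  2A = 128, A = 64.
Then Σ (y_i + y_{i+1})·c_i = -1448, so ȳ = -1448 / (6·64) = -181/48.

-181/48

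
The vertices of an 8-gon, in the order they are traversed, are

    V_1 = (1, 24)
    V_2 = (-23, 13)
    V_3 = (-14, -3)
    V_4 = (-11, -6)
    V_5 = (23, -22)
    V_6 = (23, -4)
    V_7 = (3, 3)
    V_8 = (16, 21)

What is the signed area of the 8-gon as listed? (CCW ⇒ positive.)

Apply the surveyor's formula: 2A = Σ (x_i·y_{i+1} − x_{i+1}·y_i), indices taken mod 8.
Cross-terms: 565, 251, 51, 380, 414, 81, 15, 363  ⇒  Σ = 2120
Signed area = Σ/2 = 1060 (positive ⇒ counter-clockwise traversal).

1060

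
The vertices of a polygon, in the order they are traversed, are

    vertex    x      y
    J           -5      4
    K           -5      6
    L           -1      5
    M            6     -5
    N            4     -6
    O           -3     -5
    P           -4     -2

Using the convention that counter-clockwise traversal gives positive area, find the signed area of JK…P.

-74

J→K: (-5)(6) − (-5)(4) = -10
K→L: (-5)(5) − (-1)(6) = -19
L→M: (-1)(-5) − (6)(5) = -25
M→N: (6)(-6) − (4)(-5) = -16
N→O: (4)(-5) − (-3)(-6) = -38
O→P: (-3)(-2) − (-4)(-5) = -14
P→J: (-4)(4) − (-5)(-2) = -26
Σ = -148
Signed area = Σ/2 = -74 (negative ⇒ clockwise traversal).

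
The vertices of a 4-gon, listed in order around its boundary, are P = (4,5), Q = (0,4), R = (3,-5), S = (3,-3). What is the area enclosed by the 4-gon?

Apply the shoelace (surveyor's) formula: 2A = Σ (x_i·y_{i+1} − x_{i+1}·y_i), indices taken mod 4.
Σ = (16) + (-12) + (6) + (27) = 37
Area = |Σ|/2 = 18.5.

18.5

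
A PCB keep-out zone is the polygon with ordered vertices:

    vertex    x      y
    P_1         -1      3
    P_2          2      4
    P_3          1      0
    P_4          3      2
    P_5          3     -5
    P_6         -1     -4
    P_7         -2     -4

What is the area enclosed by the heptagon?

32

Σ = (-10) + (-4) + (2) + (-21) + (-17) + (-4) + (-10) = -64
Area = |Σ|/2 = 32.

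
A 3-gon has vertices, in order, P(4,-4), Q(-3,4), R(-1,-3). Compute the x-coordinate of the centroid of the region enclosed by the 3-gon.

Apply the shoelace formula. First the cross-terms c_i = x_i·y_{i+1} − x_{i+1}·y_i:
  4, 13, 16  ⇒  2A = 33, A = 16.5.
Then Σ (x_i + x_{i+1})·c_i = 0, so x̄ = 0 / (6·16.5) = 0.

0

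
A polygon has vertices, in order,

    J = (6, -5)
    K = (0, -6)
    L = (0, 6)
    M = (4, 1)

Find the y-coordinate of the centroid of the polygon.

Apply the shoelace (surveyor's) formula. First the cross-terms c_i = x_i·y_{i+1} − x_{i+1}·y_i:
  -36, 0, -24, -26  ⇒  2A = -86, A = -43.
Then Σ (y_i + y_{i+1})·c_i = 332, so ȳ = 332 / (6·(-43)) = -166/129.

-166/129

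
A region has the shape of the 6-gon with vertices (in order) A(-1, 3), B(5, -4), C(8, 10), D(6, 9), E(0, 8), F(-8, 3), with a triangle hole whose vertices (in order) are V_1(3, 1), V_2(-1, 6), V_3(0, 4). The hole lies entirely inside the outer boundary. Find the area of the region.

85.5

Outer boundary:
Apply Gauss's area formula: 2A = Σ (x_i·y_{i+1} − x_{i+1}·y_i), indices taken mod 6.
Cross-terms: -11, 82, 12, 48, 64, -21  ⇒  Σ = 174
Area = |Σ|/2 = 87.
Hole:
Apply the shoelace formula: 2A = Σ (x_i·y_{i+1} − x_{i+1}·y_i), indices taken mod 3.
Σ = (19) + (-4) + (-12) = 3
Area = |Σ|/2 = 1.5.
Net area = 87 − 1.5 = 85.5.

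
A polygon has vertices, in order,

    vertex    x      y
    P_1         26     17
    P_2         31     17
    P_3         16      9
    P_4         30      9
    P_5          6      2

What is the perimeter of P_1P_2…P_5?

|P_1P_2| = √((5)² + (0)²) = √25 = 5
|P_2P_3| = √((-15)² + (-8)²) = √289 = 17
|P_3P_4| = √((14)² + (0)²) = √196 = 14
|P_4P_5| = √((-24)² + (-7)²) = √625 = 25
|P_5P_1| = √((20)² + (15)²) = √625 = 25
Perimeter = 5 + 17 + 14 + 25 + 25 = 86.

86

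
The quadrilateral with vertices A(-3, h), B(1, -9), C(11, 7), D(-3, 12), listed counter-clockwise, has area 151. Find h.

5

Write out the shoelace sum; only the two edges meeting at A involve h:
2·Area = [((-3)·h − (-3)·12) + ((-3)·(-9) − 1·h)] + 259
       = -4·h + 322 = 302
⇒ h = 5.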